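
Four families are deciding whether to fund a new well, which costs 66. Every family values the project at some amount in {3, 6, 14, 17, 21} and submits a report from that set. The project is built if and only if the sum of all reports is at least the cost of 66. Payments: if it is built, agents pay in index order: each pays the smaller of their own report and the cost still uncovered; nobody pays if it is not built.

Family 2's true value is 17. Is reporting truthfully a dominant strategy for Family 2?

Consider the case where Family 1 reports 14, Family 3 reports 17 and Family 4 reports 21.
Truthful report 17: project built, pays 17, utility 17 - 17 = 0.
Report 14 instead: project built, pays 14, utility 17 - 14 = 3.
Since 3 > 0, reporting 14 is strictly better here, so truthful reporting is not dominant.

No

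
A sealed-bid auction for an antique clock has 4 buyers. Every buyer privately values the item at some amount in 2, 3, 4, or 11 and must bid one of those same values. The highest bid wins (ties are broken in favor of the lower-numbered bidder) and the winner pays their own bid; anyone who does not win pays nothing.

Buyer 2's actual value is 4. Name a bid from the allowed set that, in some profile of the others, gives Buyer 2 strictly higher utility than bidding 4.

Suppose Buyer 1 bids 2, Buyer 3 bids 2 and Buyer 4 bids 2.
Bid 4: wins, pays 4, utility 4 - 4 = 0.
Bid 3: wins, pays 3, utility 4 - 3 = 1.
So bidding 3 beats truth here (1 > 0).

3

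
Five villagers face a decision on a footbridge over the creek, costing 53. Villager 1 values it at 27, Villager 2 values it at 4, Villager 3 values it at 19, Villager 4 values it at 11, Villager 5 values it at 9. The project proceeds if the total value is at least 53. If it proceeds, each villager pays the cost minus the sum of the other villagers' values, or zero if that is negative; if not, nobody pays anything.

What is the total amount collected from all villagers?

Total value 70 ≥ cost 53, so it is built.
Villager 1: others sum to 43; max(0, 53 - 43) = 10.
Villager 2: others sum to 66; max(0, 53 - 66) = 0.
Villager 3: others sum to 51; max(0, 53 - 51) = 2.
Villager 4: others sum to 59; max(0, 53 - 59) = 0.
Villager 5: others sum to 61; max(0, 53 - 61) = 0.
Total collected = 10 + 0 + 2 + 0 + 0 = 12.

12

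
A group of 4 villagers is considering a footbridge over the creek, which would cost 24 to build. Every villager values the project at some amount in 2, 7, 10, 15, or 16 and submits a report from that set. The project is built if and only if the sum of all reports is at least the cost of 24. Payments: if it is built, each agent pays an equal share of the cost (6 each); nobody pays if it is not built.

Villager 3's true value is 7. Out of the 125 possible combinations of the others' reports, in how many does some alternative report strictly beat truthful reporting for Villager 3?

9

Others report (2, 2, 7): truth gives 0; report 15 gives 1 > 0. Violating.
Others report (2, 2, 10): truth gives 0; report 10 gives 1 > 0. Violating.
Others report (2, 7, 2): truth gives 0; report 15 gives 1 > 0. Violating.
Others report (2, 7, 7): truth gives 0; report 10 gives 1 > 0. Violating.
Others report (2, 2, 2): truth gives 0; no alternative beats it.
Others report (2, 2, 15): truth gives 1; no alternative beats it.
(Checking all 125 profiles: 9 have a profitable deviation, 116 do not.)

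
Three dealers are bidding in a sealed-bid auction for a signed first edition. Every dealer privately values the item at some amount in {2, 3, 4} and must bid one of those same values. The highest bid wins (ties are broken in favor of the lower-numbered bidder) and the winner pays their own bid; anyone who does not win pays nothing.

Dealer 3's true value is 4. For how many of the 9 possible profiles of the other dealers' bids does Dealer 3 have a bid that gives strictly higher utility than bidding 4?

1

Others bid (2, 2): truth gives 0; bid 3 gives 1 > 0. Violating.
Others bid (2, 3): truth gives 0; no alternative beats it.
Others bid (2, 4): truth gives 0; no alternative beats it.
(Checking all 9 profiles: 1 has a profitable deviation, 8 do not.)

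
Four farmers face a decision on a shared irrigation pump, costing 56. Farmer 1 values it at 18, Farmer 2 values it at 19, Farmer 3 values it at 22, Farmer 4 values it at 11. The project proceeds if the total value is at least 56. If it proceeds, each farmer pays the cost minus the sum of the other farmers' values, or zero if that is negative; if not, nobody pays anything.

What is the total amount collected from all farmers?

Total value 70 ≥ cost 56, so it is built.
Farmer 1: others sum to 52; max(0, 56 - 52) = 4.
Farmer 2: others sum to 51; max(0, 56 - 51) = 5.
Farmer 3: others sum to 48; max(0, 56 - 48) = 8.
Farmer 4: others sum to 59; max(0, 56 - 59) = 0.
Total collected = 4 + 5 + 8 + 0 = 17.

17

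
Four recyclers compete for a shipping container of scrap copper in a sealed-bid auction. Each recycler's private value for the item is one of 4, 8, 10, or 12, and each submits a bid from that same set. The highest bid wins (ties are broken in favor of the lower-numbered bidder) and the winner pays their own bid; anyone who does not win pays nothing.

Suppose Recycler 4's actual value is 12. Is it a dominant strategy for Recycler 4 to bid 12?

Consider the case where Recycler 1 bids 4, Recycler 2 bids 4 and Recycler 3 bids 4.
Truthful bid 12: wins, pays 12, utility 12 - 12 = 0.
Bid 8 instead: wins, pays 8, utility 12 - 8 = 4.
Since 4 > 0, bidding 8 is strictly better here, so truthful bidding is not dominant.

No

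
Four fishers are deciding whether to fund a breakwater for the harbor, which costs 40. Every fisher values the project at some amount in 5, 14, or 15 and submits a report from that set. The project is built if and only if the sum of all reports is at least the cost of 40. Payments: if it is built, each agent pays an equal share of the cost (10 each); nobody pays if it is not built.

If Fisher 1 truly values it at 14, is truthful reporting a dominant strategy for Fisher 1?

No

Consider the case where Fisher 2 reports 5, Fisher 3 reports 5 and Fisher 4 reports 15.
Truthful report 14: project not built, utility 0.
Report 15 instead: project built, pays 10, utility 14 - 10 = 4.
Since 4 > 0, reporting 15 is strictly better here, so truthful reporting is not dominant.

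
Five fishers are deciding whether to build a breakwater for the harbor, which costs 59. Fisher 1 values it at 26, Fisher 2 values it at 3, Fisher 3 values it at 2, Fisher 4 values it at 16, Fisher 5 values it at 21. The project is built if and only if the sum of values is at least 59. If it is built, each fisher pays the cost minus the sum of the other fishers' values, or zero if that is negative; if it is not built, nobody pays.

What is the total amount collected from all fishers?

Total value 68 ≥ cost 59, so it is built.
Fisher 1: others sum to 42; max(0, 59 - 42) = 17.
Fisher 2: others sum to 65; max(0, 59 - 65) = 0.
Fisher 3: others sum to 66; max(0, 59 - 66) = 0.
Fisher 4: others sum to 52; max(0, 59 - 52) = 7.
Fisher 5: others sum to 47; max(0, 59 - 47) = 12.
Total collected = 17 + 0 + 0 + 7 + 12 = 36.

36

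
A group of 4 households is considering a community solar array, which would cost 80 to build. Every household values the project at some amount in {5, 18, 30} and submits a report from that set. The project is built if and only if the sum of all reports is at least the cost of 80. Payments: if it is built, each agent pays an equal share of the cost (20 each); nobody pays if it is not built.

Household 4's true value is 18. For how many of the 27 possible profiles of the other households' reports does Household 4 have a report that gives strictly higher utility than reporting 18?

6

Others report (5, 30, 30): truth gives -2; report 5 gives 0 > -2. Violating.
Others report (18, 18, 30): truth gives -2; report 5 gives 0 > -2. Violating.
Others report (18, 30, 18): truth gives -2; report 5 gives 0 > -2. Violating.
Others report (30, 5, 30): truth gives -2; report 5 gives 0 > -2. Violating.
Others report (5, 5, 5): truth gives 0; no alternative beats it.
Others report (5, 5, 18): truth gives 0; no alternative beats it.
(Checking all 27 profiles: 6 have a profitable deviation, 21 do not.)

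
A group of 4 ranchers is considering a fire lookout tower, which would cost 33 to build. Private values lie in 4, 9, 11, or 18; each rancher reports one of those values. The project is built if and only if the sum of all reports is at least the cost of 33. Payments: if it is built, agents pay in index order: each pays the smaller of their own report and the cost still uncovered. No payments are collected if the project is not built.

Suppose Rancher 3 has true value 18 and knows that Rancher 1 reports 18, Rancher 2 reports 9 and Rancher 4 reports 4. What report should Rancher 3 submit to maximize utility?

4

Report 4: project built, pays 4, utility 18 - 4 = 14.
Report 9: project built, pays 6, utility 18 - 6 = 12.
Report 11: project built, pays 6, utility 18 - 6 = 12.
Report 18: project built, pays 6, utility 18 - 6 = 12.
The best choice is 4 with utility 14.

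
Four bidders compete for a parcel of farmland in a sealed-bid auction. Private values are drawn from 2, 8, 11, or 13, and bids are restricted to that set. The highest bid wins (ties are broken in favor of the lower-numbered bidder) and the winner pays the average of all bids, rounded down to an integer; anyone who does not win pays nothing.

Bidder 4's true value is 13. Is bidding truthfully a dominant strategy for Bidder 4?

Consider the case where Bidder 1 bids 2, Bidder 2 bids 2 and Bidder 3 bids 2.
Truthful bid 13: wins, pays 4, utility 13 - 4 = 9.
Bid 8 instead: wins, pays 3, utility 13 - 3 = 10.
Since 10 > 9, bidding 8 is strictly better here, so truthful bidding is not dominant.

No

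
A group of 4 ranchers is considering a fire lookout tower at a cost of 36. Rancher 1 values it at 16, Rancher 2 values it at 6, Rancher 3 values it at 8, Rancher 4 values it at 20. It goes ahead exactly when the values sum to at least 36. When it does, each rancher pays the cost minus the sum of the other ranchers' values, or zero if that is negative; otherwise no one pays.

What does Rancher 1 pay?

Total value 50 ≥ cost 36, so the project is built.
The other ranchers' values sum to 34.
Cost minus that sum is 36 - 34 = 2.

2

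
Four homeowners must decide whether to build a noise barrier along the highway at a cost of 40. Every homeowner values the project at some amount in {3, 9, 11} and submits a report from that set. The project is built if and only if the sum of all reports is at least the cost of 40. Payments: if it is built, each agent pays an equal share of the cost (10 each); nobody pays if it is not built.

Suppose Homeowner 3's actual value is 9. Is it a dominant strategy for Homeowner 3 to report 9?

Consider the case where Homeowner 1 reports 9, Homeowner 2 reports 11 and Homeowner 4 reports 11.
Truthful report 9: project built, pays 10, utility 9 - 10 = -1.
Report 3 instead: project not built, utility 0.
Since 0 > -1, reporting 3 is strictly better here, so truthful reporting is not dominant.

No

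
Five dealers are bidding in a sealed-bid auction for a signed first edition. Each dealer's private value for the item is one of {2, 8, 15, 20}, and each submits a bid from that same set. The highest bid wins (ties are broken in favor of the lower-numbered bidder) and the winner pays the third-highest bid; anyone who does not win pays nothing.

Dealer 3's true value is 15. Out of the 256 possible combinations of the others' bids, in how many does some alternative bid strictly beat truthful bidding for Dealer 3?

Others bid (2, 2, 2, 20): truth gives 0; bid 20 gives 13 > 0. Violating.
Others bid (2, 2, 8, 20): truth gives 0; bid 20 gives 7 > 0. Violating.
Others bid (2, 2, 20, 2): truth gives 0; bid 20 gives 13 > 0. Violating.
Others bid (2, 2, 20, 8): truth gives 0; bid 20 gives 7 > 0. Violating.
Others bid (2, 2, 2, 2): truth gives 13; no alternative beats it.
Others bid (2, 2, 2, 8): truth gives 13; no alternative beats it.
(Checking all 256 profiles: 32 have a profitable deviation, 224 do not.)

32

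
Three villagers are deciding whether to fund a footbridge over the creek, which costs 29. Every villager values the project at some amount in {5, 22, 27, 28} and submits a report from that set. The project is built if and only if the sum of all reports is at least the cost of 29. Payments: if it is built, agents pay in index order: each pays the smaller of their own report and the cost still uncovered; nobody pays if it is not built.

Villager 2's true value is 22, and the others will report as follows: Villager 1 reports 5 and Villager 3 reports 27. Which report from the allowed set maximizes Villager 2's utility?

5

Report 5: project built, pays 5, utility 22 - 5 = 17.
Report 22: project built, pays 22, utility 22 - 22 = 0.
Report 27: project built, pays 24, utility 22 - 24 = -2.
Report 28: project built, pays 24, utility 22 - 24 = -2.
The best choice is 5 with utility 17.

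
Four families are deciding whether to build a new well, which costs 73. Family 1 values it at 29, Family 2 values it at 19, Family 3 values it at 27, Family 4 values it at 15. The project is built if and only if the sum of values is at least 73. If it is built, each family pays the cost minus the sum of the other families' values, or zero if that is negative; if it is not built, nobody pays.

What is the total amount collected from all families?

24

Total value 90 ≥ cost 73, so it is built.
Family 1: others sum to 61; max(0, 73 - 61) = 12.
Family 2: others sum to 71; max(0, 73 - 71) = 2.
Family 3: others sum to 63; max(0, 73 - 63) = 10.
Family 4: others sum to 75; max(0, 73 - 75) = 0.
Total collected = 12 + 2 + 10 + 0 = 24.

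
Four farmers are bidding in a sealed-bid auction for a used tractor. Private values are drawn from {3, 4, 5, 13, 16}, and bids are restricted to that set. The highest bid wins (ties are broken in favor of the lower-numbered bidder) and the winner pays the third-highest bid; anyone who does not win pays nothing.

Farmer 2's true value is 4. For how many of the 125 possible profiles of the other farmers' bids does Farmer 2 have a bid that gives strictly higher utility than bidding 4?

Others bid (3, 3, 5): truth gives 0; bid 5 gives 1 > 0. Violating.
Others bid (3, 3, 13): truth gives 0; bid 13 gives 1 > 0. Violating.
Others bid (3, 3, 16): truth gives 0; bid 16 gives 1 > 0. Violating.
Others bid (3, 5, 3): truth gives 0; bid 5 gives 1 > 0. Violating.
Others bid (3, 3, 3): truth gives 1; no alternative beats it.
Others bid (3, 3, 4): truth gives 1; no alternative beats it.
(Checking all 125 profiles: 9 have a profitable deviation, 116 do not.)

9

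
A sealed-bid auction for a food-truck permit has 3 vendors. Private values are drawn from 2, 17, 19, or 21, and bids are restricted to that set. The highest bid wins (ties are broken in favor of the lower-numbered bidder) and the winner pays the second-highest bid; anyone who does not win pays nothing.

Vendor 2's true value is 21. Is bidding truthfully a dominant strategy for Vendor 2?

Check each profile of the others' bids and compare truth against every alternative bid.
Others bid (19, 2): truth gives 2, best alternative gives 0.
Others bid (19, 17): truth gives 2, best alternative gives 0.
Others bid (19, 19): truth gives 2, best alternative gives 0.
Others bid (2, 2): truth gives 19, best alternative gives 19.
Others bid (2, 17): truth gives 4, best alternative gives 4.
Others bid (17, 2): truth gives 4, best alternative gives 4.
(Remaining 10 profiles checked similarly; truth is weakly best in each.)
In every case the truthful bid is at least as good as any alternative, so it is a dominant strategy.

Yes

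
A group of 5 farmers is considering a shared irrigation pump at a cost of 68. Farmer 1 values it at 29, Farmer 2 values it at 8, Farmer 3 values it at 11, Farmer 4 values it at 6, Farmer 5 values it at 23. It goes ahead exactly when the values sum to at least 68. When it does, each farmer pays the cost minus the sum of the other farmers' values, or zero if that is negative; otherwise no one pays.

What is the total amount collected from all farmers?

36

Total value 77 ≥ cost 68, so it is built.
Farmer 1: others sum to 48; max(0, 68 - 48) = 20.
Farmer 2: others sum to 69; max(0, 68 - 69) = 0.
Farmer 3: others sum to 66; max(0, 68 - 66) = 2.
Farmer 4: others sum to 71; max(0, 68 - 71) = 0.
Farmer 5: others sum to 54; max(0, 68 - 54) = 14.
Total collected = 20 + 0 + 2 + 0 + 14 = 36.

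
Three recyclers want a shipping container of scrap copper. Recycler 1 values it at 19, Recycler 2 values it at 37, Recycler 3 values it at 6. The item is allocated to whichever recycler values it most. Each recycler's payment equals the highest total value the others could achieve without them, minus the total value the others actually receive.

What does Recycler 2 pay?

Recycler 2 has the highest value and receives the item.
Without Recycler 2, the item would go to the next-highest value, 19, so the others could achieve 19.
With Recycler 2 present and winning, the others receive nothing, so their total is 0.
Payment = 19 - 0 = 19.

19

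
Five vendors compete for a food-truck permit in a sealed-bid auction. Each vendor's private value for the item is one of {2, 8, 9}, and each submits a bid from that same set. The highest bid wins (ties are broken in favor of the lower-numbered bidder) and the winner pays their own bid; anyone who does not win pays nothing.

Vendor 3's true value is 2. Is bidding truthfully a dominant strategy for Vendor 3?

Check each profile of the others' bids and compare truth against every alternative bid.
Others bid (2, 2, 2, 2): truth gives 0, best alternative gives -6.
Others bid (2, 2, 2, 8): truth gives 0, best alternative gives -6.
Others bid (2, 2, 8, 2): truth gives 0, best alternative gives -6.
Others bid (2, 2, 8, 8): truth gives 0, best alternative gives -6.
Others bid (2, 2, 2, 9): truth gives 0, best alternative gives 0.
Others bid (2, 2, 8, 9): truth gives 0, best alternative gives 0.
(Remaining 75 profiles checked similarly; truth is weakly best in each.)
In every case the truthful bid is at least as good as any alternative, so it is a dominant strategy.

Yes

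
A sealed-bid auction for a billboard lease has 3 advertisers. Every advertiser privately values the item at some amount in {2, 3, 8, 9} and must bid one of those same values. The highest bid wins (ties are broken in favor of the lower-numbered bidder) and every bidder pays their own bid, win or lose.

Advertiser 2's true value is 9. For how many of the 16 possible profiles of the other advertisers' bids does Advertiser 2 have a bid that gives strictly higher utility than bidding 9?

10

Others bid (2, 2): truth gives 0; bid 3 gives 6 > 0. Violating.
Others bid (2, 3): truth gives 0; bid 3 gives 6 > 0. Violating.
Others bid (2, 8): truth gives 0; bid 8 gives 1 > 0. Violating.
Others bid (3, 2): truth gives 0; bid 8 gives 1 > 0. Violating.
Others bid (2, 9): truth gives 0; no alternative beats it.
Others bid (3, 9): truth gives 0; no alternative beats it.
(Checking all 16 profiles: 10 have a profitable deviation, 6 do not.)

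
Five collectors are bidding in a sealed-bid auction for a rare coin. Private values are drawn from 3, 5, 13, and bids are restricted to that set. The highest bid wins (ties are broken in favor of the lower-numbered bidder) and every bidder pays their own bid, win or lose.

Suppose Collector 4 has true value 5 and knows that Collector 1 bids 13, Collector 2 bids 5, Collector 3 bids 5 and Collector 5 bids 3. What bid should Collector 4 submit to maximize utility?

3

Bid 3: loses but pays 3, utility -3.
Bid 5: loses but pays 5, utility -5.
Bid 13: loses but pays 13, utility -13.
The best choice is 3 with utility -3.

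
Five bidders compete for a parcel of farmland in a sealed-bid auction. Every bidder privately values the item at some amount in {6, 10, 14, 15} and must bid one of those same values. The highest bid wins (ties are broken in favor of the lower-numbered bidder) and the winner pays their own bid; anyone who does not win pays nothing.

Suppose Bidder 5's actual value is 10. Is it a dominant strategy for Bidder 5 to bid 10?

Yes

Check each profile of the others' bids and compare truth against every alternative bid.
Others bid (6, 6, 6, 6): truth gives 0, best alternative gives 0.
Others bid (6, 6, 6, 10): truth gives 0, best alternative gives 0.
Others bid (6, 6, 6, 14): truth gives 0, best alternative gives 0.
Others bid (6, 6, 6, 15): truth gives 0, best alternative gives 0.
Others bid (6, 6, 10, 6): truth gives 0, best alternative gives 0.
Others bid (6, 6, 10, 10): truth gives 0, best alternative gives 0.
(Remaining 250 profiles checked similarly; truth is weakly best in each.)
In every case the truthful bid is at least as good as any alternative, so it is a dominant strategy.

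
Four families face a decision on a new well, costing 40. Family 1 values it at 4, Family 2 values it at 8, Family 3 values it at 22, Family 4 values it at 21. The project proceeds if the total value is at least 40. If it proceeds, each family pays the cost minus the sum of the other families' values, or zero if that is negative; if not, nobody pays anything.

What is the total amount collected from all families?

Total value 55 ≥ cost 40, so it is built.
Family 1: others sum to 51; max(0, 40 - 51) = 0.
Family 2: others sum to 47; max(0, 40 - 47) = 0.
Family 3: others sum to 33; max(0, 40 - 33) = 7.
Family 4: others sum to 34; max(0, 40 - 34) = 6.
Total collected = 0 + 0 + 7 + 6 = 13.

13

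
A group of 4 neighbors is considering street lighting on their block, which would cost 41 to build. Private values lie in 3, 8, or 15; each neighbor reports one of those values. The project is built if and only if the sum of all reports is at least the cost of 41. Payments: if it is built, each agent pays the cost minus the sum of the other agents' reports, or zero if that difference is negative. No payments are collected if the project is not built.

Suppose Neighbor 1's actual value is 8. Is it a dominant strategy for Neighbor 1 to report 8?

Yes

Check each profile of the others' reports and compare truth against every alternative report.
Others report (15, 15, 15): truth gives 8, best alternative gives 8.
Others report (8, 15, 15): truth gives 5, best alternative gives 5.
Others report (15, 8, 15): truth gives 5, best alternative gives 5.
Others report (15, 15, 8): truth gives 5, best alternative gives 5.
Others report (3, 3, 3): truth gives 0, best alternative gives 0.
Others report (3, 3, 8): truth gives 0, best alternative gives 0.
(Remaining 21 profiles checked similarly; truth is weakly best in each.)
In every case the truthful report is at least as good as any alternative, so it is a dominant strategy.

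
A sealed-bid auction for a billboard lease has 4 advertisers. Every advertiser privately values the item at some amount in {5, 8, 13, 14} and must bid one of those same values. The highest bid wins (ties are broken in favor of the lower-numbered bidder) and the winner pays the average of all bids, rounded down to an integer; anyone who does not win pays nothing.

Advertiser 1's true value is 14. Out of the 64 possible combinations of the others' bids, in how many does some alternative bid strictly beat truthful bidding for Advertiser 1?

Others bid (5, 5, 5): truth gives 7; bid 5 gives 9 > 7. Violating.
Others bid (5, 5, 8): truth gives 6; bid 8 gives 8 > 6. Violating.
Others bid (5, 8, 5): truth gives 6; bid 8 gives 8 > 6. Violating.
Others bid (5, 8, 8): truth gives 6; bid 8 gives 7 > 6. Violating.
Others bid (5, 5, 13): truth gives 5; no alternative beats it.
Others bid (5, 5, 14): truth gives 5; no alternative beats it.
(Checking all 64 profiles: 17 have a profitable deviation, 47 do not.)

17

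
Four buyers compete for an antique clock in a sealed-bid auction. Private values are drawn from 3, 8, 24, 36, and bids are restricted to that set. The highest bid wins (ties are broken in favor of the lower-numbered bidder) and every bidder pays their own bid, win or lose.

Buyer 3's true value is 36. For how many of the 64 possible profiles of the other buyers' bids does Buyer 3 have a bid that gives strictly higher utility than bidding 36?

40

Others bid (3, 3, 3): truth gives 0; bid 8 gives 28 > 0. Violating.
Others bid (3, 3, 8): truth gives 0; bid 8 gives 28 > 0. Violating.
Others bid (3, 3, 24): truth gives 0; bid 24 gives 12 > 0. Violating.
Others bid (3, 8, 3): truth gives 0; bid 24 gives 12 > 0. Violating.
Others bid (3, 3, 36): truth gives 0; no alternative beats it.
Others bid (3, 8, 36): truth gives 0; no alternative beats it.
(Checking all 64 profiles: 40 have a profitable deviation, 24 do not.)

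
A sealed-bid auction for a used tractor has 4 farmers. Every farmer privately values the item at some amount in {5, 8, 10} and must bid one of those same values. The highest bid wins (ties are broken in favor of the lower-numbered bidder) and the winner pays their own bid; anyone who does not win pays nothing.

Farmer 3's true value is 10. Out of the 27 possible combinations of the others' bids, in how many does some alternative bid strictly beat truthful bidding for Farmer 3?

2

Others bid (5, 5, 5): truth gives 0; bid 8 gives 2 > 0. Violating.
Others bid (5, 5, 8): truth gives 0; bid 8 gives 2 > 0. Violating.
Others bid (5, 5, 10): truth gives 0; no alternative beats it.
Others bid (5, 8, 5): truth gives 0; no alternative beats it.
(Checking all 27 profiles: 2 have a profitable deviation, 25 do not.)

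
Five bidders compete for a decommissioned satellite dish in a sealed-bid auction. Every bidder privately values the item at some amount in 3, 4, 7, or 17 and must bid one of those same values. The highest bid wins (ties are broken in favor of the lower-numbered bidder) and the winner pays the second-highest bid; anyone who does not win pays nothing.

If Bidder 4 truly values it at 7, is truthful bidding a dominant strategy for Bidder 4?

Check each profile of the others' bids and compare truth against every alternative bid.
Others bid (3, 3, 3, 3): truth gives 4, best alternative gives 4.
Others bid (3, 3, 3, 4): truth gives 3, best alternative gives 3.
Others bid (3, 3, 4, 3): truth gives 3, best alternative gives 3.
Others bid (3, 3, 4, 4): truth gives 3, best alternative gives 3.
Others bid (3, 4, 3, 3): truth gives 3, best alternative gives 3.
Others bid (3, 4, 3, 4): truth gives 3, best alternative gives 3.
(Remaining 250 profiles checked similarly; truth is weakly best in each.)
In every case the truthful bid is at least as good as any alternative, so it is a dominant strategy.

Yes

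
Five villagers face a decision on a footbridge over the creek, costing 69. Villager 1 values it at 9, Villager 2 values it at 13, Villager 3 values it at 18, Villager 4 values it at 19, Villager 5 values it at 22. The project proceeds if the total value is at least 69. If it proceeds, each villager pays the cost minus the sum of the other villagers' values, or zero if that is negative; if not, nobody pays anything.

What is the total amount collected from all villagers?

Total value 81 ≥ cost 69, so it is built.
Villager 1: others sum to 72; max(0, 69 - 72) = 0.
Villager 2: others sum to 68; max(0, 69 - 68) = 1.
Villager 3: others sum to 63; max(0, 69 - 63) = 6.
Villager 4: others sum to 62; max(0, 69 - 62) = 7.
Villager 5: others sum to 59; max(0, 69 - 59) = 10.
Total collected = 0 + 1 + 6 + 7 + 10 = 24.

24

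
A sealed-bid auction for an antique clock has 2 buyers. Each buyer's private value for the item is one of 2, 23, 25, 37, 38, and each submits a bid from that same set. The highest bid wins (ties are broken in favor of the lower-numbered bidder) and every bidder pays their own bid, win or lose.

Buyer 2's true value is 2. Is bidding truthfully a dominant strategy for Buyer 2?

Yes

Check each profile of the others' bids and compare truth against every alternative bid.
Others bid (23): truth gives -2, best alternative gives -23.
Others bid (25): truth gives -2, best alternative gives -23.
Others bid (37): truth gives -2, best alternative gives -23.
Others bid (38): truth gives -2, best alternative gives -23.
Others bid (2): truth gives -2, best alternative gives -21.
In every case the truthful bid is at least as good as any alternative, so it is a dominant strategy.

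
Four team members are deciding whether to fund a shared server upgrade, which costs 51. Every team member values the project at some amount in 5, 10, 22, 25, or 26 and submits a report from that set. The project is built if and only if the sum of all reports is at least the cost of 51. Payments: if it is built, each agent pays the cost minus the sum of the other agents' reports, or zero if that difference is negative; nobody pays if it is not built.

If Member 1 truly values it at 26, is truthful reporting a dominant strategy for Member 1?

Check each profile of the others' reports and compare truth against every alternative report.
Others report (5, 22, 25): truth gives 26, best alternative gives 26.
Others report (5, 22, 26): truth gives 26, best alternative gives 26.
Others report (5, 25, 22): truth gives 26, best alternative gives 26.
Others report (5, 25, 25): truth gives 26, best alternative gives 26.
Others report (5, 25, 26): truth gives 26, best alternative gives 26.
Others report (5, 26, 22): truth gives 26, best alternative gives 26.
(Remaining 119 profiles checked similarly; truth is weakly best in each.)
In every case the truthful report is at least as good as any alternative, so it is a dominant strategy.

Yes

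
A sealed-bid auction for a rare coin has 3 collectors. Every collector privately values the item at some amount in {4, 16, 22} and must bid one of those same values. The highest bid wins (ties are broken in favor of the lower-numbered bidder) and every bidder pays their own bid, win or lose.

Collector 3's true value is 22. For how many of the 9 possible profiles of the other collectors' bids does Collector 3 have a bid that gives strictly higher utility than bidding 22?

Others bid (4, 4): truth gives 0; bid 16 gives 6 > 0. Violating.
Others bid (4, 22): truth gives -22; bid 4 gives -4 > -22. Violating.
Others bid (16, 22): truth gives -22; bid 4 gives -4 > -22. Violating.
Others bid (22, 4): truth gives -22; bid 4 gives -4 > -22. Violating.
Others bid (4, 16): truth gives 0; no alternative beats it.
Others bid (16, 4): truth gives 0; no alternative beats it.
(Checking all 9 profiles: 6 have a profitable deviation, 3 do not.)

6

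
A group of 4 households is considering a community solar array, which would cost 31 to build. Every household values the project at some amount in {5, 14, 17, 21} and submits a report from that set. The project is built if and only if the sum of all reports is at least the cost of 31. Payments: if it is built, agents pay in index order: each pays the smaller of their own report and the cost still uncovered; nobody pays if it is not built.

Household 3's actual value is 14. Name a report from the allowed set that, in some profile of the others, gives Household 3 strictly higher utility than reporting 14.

Suppose Household 1 reports 5, Household 2 reports 5 and Household 4 reports 17.
Report 14: project built, pays 14, utility 14 - 14 = 0.
Report 5: project built, pays 5, utility 14 - 5 = 9.
So reporting 5 beats truth here (9 > 0).

5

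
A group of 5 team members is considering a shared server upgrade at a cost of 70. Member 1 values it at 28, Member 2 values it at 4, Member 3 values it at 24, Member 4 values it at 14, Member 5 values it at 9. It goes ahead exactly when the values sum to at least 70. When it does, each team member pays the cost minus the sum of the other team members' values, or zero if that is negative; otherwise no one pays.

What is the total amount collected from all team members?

39

Total value 79 ≥ cost 70, so it is built.
Member 1: others sum to 51; max(0, 70 - 51) = 19.
Member 2: others sum to 75; max(0, 70 - 75) = 0.
Member 3: others sum to 55; max(0, 70 - 55) = 15.
Member 4: others sum to 65; max(0, 70 - 65) = 5.
Member 5: others sum to 70; max(0, 70 - 70) = 0.
Total collected = 19 + 0 + 15 + 5 + 0 = 39.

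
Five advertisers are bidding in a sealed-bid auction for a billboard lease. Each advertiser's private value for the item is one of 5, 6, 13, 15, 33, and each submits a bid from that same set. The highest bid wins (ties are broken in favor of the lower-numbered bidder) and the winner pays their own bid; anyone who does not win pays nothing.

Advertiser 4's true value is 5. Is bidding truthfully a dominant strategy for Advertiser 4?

Yes

Check each profile of the others' bids and compare truth against every alternative bid.
Others bid (5, 5, 5, 5): truth gives 0, best alternative gives -1.
Others bid (5, 5, 5, 6): truth gives 0, best alternative gives -1.
Others bid (5, 5, 5, 13): truth gives 0, best alternative gives 0.
Others bid (5, 5, 5, 15): truth gives 0, best alternative gives 0.
Others bid (5, 5, 5, 33): truth gives 0, best alternative gives 0.
Others bid (5, 5, 6, 5): truth gives 0, best alternative gives 0.
(Remaining 619 profiles checked similarly; truth is weakly best in each.)
In every case the truthful bid is at least as good as any alternative, so it is a dominant strategy.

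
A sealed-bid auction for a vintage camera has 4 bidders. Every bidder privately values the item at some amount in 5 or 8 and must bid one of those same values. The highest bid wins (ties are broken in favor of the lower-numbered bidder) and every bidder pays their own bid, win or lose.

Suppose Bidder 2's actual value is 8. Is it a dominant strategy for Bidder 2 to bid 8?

No

Consider the case where Bidder 1 bids 8, Bidder 3 bids 5 and Bidder 4 bids 5.
Truthful bid 8: loses but pays 8, utility -8.
Bid 5 instead: loses but pays 5, utility -5.
Since -5 > -8, bidding 5 is strictly better here, so truthful bidding is not dominant.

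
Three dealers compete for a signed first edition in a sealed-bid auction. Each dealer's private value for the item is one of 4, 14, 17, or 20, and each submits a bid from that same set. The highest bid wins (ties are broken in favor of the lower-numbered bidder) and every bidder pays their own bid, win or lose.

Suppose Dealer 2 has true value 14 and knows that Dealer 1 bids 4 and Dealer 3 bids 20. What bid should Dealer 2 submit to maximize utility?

4

Bid 4: loses but pays 4, utility -4.
Bid 14: loses but pays 14, utility -14.
Bid 17: loses but pays 17, utility -17.
Bid 20: wins, pays 20, utility 14 - 20 = -6.
The best choice is 4 with utility -4.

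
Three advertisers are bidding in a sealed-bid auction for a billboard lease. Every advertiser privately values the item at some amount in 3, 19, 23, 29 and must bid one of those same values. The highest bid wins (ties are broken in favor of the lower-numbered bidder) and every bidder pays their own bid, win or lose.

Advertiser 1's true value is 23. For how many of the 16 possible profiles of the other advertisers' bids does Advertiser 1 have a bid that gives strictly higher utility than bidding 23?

11

Others bid (3, 3): truth gives 0; bid 3 gives 20 > 0. Violating.
Others bid (3, 19): truth gives 0; bid 19 gives 4 > 0. Violating.
Others bid (3, 29): truth gives -23; bid 3 gives -3 > -23. Violating.
Others bid (19, 3): truth gives 0; bid 19 gives 4 > 0. Violating.
Others bid (3, 23): truth gives 0; no alternative beats it.
Others bid (19, 23): truth gives 0; no alternative beats it.
(Checking all 16 profiles: 11 have a profitable deviation, 5 do not.)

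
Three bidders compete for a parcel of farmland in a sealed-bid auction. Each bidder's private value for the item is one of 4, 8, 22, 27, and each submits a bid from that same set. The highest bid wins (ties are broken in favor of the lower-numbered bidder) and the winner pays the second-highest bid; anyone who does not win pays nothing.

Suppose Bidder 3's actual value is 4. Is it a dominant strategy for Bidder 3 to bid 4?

Yes

Check each profile of the others' bids and compare truth against every alternative bid.
Others bid (4, 4): truth gives 0, best alternative gives 0.
Others bid (4, 8): truth gives 0, best alternative gives 0.
Others bid (4, 22): truth gives 0, best alternative gives 0.
Others bid (4, 27): truth gives 0, best alternative gives 0.
Others bid (8, 4): truth gives 0, best alternative gives 0.
Others bid (8, 8): truth gives 0, best alternative gives 0.
(Remaining 10 profiles checked similarly; truth is weakly best in each.)
In every case the truthful bid is at least as good as any alternative, so it is a dominant strategy.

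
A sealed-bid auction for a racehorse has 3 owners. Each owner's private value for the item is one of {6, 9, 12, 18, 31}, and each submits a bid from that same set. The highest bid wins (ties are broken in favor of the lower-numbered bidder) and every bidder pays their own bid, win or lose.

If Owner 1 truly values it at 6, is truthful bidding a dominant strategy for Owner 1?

No

Consider the case where Owner 2 bids 6 and Owner 3 bids 9.
Truthful bid 6: loses but pays 6, utility -6.
Bid 9 instead: wins, pays 9, utility 6 - 9 = -3.
Since -3 > -6, bidding 9 is strictly better here, so truthful bidding is not dominant.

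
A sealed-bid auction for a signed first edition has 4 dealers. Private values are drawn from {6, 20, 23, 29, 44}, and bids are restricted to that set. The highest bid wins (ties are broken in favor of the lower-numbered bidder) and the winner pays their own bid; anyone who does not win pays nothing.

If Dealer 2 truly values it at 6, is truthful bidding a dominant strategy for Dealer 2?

Yes

Check each profile of the others' bids and compare truth against every alternative bid.
Others bid (6, 6, 6): truth gives 0, best alternative gives -14.
Others bid (6, 6, 20): truth gives 0, best alternative gives -14.
Others bid (6, 20, 6): truth gives 0, best alternative gives -14.
Others bid (6, 20, 20): truth gives 0, best alternative gives -14.
Others bid (6, 6, 23): truth gives 0, best alternative gives 0.
Others bid (6, 6, 29): truth gives 0, best alternative gives 0.
(Remaining 119 profiles checked similarly; truth is weakly best in each.)
In every case the truthful bid is at least as good as any alternative, so it is a dominant strategy.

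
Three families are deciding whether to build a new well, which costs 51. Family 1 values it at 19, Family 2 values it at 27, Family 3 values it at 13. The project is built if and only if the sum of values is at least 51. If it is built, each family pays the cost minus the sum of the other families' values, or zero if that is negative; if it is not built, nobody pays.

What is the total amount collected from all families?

Total value 59 ≥ cost 51, so it is built.
Family 1: others sum to 40; max(0, 51 - 40) = 11.
Family 2: others sum to 32; max(0, 51 - 32) = 19.
Family 3: others sum to 46; max(0, 51 - 46) = 5.
Total collected = 11 + 19 + 5 = 35.

35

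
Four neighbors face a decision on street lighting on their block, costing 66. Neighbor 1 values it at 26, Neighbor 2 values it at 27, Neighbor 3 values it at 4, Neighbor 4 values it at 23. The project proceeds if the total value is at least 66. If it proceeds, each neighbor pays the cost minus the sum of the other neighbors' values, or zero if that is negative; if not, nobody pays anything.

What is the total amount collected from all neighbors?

34

Total value 80 ≥ cost 66, so it is built.
Neighbor 1: others sum to 54; max(0, 66 - 54) = 12.
Neighbor 2: others sum to 53; max(0, 66 - 53) = 13.
Neighbor 3: others sum to 76; max(0, 66 - 76) = 0.
Neighbor 4: others sum to 57; max(0, 66 - 57) = 9.
Total collected = 12 + 13 + 0 + 9 = 34.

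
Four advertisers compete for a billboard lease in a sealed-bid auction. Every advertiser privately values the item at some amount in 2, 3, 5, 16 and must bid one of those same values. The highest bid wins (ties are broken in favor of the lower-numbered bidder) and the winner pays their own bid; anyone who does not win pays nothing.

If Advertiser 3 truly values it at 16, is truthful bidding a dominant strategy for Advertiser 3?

No

Consider the case where Advertiser 1 bids 2, Advertiser 2 bids 2 and Advertiser 4 bids 2.
Truthful bid 16: wins, pays 16, utility 16 - 16 = 0.
Bid 3 instead: wins, pays 3, utility 16 - 3 = 13.
Since 13 > 0, bidding 3 is strictly better here, so truthful bidding is not dominant.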